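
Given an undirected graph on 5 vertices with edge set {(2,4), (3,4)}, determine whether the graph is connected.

Step 1: Build adjacency list from edges:
  1: (none)
  2: 4
  3: 4
  4: 2, 3
  5: (none)

Step 2: Run BFS/DFS from vertex 1:
  Visited: {1}
  Reached 1 of 5 vertices

Step 3: Only 1 of 5 vertices reached. Graph is disconnected.
Connected components: {1}, {2, 3, 4}, {5}
Answer: No, the graph is not connected (3 components).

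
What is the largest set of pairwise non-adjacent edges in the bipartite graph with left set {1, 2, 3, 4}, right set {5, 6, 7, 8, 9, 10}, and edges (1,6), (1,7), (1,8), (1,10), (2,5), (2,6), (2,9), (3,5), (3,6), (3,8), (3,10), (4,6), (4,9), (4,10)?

Step 1: List the neighbors of each left vertex:
  1: 6, 7, 8, 10
  2: 5, 6, 9
  3: 5, 6, 8, 10
  4: 6, 9, 10

Step 2: Greedily match left vertices, then look for augmenting paths:
  Match 1 -- 6
  Match 2 -- 5
  Match 3 -- 8
  Match 4 -- 9
  No augmenting path remains.

Step 3: Verify this is maximum:
  Matching size 4 = min(|L|, |R|) = min(4, 6), which is an upper bound, so this matching is maximum.

Maximum matching: {(1,6), (2,5), (3,8), (4,9)}
Size: 4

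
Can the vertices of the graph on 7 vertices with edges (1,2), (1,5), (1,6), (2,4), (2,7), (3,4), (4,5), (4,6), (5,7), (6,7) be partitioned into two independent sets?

Step 1: Attempt 2-coloring using BFS:
  Start at vertex 1, assign color 0
  Color vertex 2 with color 1 (neighbor of 1)
  Color vertex 5 with color 1 (neighbor of 1)
  Color vertex 6 with color 1 (neighbor of 1)
  Color vertex 4 with color 0 (neighbor of 2)
  Color vertex 7 with color 0 (neighbor of 2)
  Color vertex 3 with color 1 (neighbor of 4)

Step 2: 2-coloring succeeded. No conflicts found.
  Set A (color 0): {1, 4, 7}
  Set B (color 1): {2, 3, 5, 6}

The graph is bipartite with partition {1, 4, 7}, {2, 3, 5, 6}.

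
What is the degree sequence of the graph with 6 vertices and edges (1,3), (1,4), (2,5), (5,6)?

Step 1: Count edges incident to each vertex:
  deg(1) = 2 (neighbors: 3, 4)
  deg(2) = 1 (neighbors: 5)
  deg(3) = 1 (neighbors: 1)
  deg(4) = 1 (neighbors: 1)
  deg(5) = 2 (neighbors: 2, 6)
  deg(6) = 1 (neighbors: 5)

Step 2: Sort degrees in non-increasing order:
  Degrees: [2, 1, 1, 1, 2, 1] -> sorted: [2, 2, 1, 1, 1, 1]

Degree sequence: [2, 2, 1, 1, 1, 1]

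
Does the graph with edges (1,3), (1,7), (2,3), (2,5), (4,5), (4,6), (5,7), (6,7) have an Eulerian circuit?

Step 1: Find the degree of each vertex:
  deg(1) = 2
  deg(2) = 2
  deg(3) = 2
  deg(4) = 2
  deg(5) = 3
  deg(6) = 2
  deg(7) = 3

Step 2: Count vertices with odd degree:
  Odd-degree vertices: 5, 7 (2 total)

Step 3: Apply Euler's theorem:
  - Eulerian circuit exists iff graph is connected and all vertices have even degree
  - Eulerian path exists iff graph is connected and has 0 or 2 odd-degree vertices

Graph is connected with exactly 2 odd-degree vertices (5, 7).
Eulerian path exists (starting and ending at the odd-degree vertices), but no Eulerian circuit.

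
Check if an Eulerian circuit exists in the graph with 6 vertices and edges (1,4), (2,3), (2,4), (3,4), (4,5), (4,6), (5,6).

Step 1: Find the degree of each vertex:
  deg(1) = 1
  deg(2) = 2
  deg(3) = 2
  deg(4) = 5
  deg(5) = 2
  deg(6) = 2

Step 2: Count vertices with odd degree:
  Odd-degree vertices: 1, 4 (2 total)

Step 3: Apply Euler's theorem:
  - Eulerian circuit exists iff graph is connected and all vertices have even degree
  - Eulerian path exists iff graph is connected and has 0 or 2 odd-degree vertices

Graph is connected with exactly 2 odd-degree vertices (1, 4).
Eulerian path exists (starting and ending at the odd-degree vertices), but no Eulerian circuit.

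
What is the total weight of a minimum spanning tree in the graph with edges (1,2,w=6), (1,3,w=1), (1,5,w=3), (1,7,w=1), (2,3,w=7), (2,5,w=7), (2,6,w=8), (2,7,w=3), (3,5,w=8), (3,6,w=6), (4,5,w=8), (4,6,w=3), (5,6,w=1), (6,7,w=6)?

Apply Kruskal's algorithm (sort edges by weight, add if no cycle):

Sorted edges by weight:
  (1,3) w=1
  (1,7) w=1
  (5,6) w=1
  (1,5) w=3
  (2,7) w=3
  (4,6) w=3
  (1,2) w=6
  (3,6) w=6
  (6,7) w=6
  (2,5) w=7
  (2,3) w=7
  (2,6) w=8
  (3,5) w=8
  (4,5) w=8

Add edge (1,3) w=1 -- no cycle. Running total: 1
Add edge (1,7) w=1 -- no cycle. Running total: 2
Add edge (5,6) w=1 -- no cycle. Running total: 3
Add edge (1,5) w=3 -- no cycle. Running total: 6
Add edge (2,7) w=3 -- no cycle. Running total: 9
Add edge (4,6) w=3 -- no cycle. Running total: 12

MST edges: (1,3,w=1), (1,7,w=1), (5,6,w=1), (1,5,w=3), (2,7,w=3), (4,6,w=3)
Total MST weight: 1 + 1 + 1 + 3 + 3 + 3 = 12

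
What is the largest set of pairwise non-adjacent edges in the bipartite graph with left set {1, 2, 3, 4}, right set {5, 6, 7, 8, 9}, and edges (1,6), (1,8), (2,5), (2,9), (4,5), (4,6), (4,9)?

Step 1: List the neighbors of each left vertex:
  1: 6, 8
  2: 5, 9
  3: (none)
  4: 5, 6, 9

Step 2: Greedily match left vertices, then look for augmenting paths:
  Match 1 -- 6
  Match 2 -- 5
  Match 4 -- 9
  No augmenting path remains.

Step 3: Verify this is maximum:
  Matching has size 3. The vertex set {1, 2, 4} covers every edge and has size 3; any matching has at most one edge per cover vertex, so 3 is maximum (König's theorem).

Maximum matching: {(1,6), (2,5), (4,9)}
Size: 3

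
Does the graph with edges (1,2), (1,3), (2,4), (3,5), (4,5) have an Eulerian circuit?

Step 1: Find the degree of each vertex:
  deg(1) = 2
  deg(2) = 2
  deg(3) = 2
  deg(4) = 2
  deg(5) = 2

Step 2: Count vertices with odd degree:
  All vertices have even degree (0 odd-degree vertices)

Step 3: Apply Euler's theorem:
  - Eulerian circuit exists iff graph is connected and all vertices have even degree
  - Eulerian path exists iff graph is connected and has 0 or 2 odd-degree vertices

Graph is connected with 0 odd-degree vertices.
Both Eulerian circuit and Eulerian path exist.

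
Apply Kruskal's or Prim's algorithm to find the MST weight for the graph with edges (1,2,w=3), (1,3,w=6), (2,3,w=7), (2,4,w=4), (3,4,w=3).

Apply Kruskal's algorithm (sort edges by weight, add if no cycle):

Sorted edges by weight:
  (1,2) w=3
  (3,4) w=3
  (2,4) w=4
  (1,3) w=6
  (2,3) w=7

Add edge (1,2) w=3 -- no cycle. Running total: 3
Add edge (3,4) w=3 -- no cycle. Running total: 6
Add edge (2,4) w=4 -- no cycle. Running total: 10

MST edges: (1,2,w=3), (3,4,w=3), (2,4,w=4)
Total MST weight: 3 + 3 + 4 = 10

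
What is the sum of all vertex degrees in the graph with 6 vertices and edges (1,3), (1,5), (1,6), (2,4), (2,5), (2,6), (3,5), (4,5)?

Step 1: Count edges incident to each vertex:
  deg(1) = 3 (neighbors: 3, 5, 6)
  deg(2) = 3 (neighbors: 4, 5, 6)
  deg(3) = 2 (neighbors: 1, 5)
  deg(4) = 2 (neighbors: 2, 5)
  deg(5) = 4 (neighbors: 1, 2, 3, 4)
  deg(6) = 2 (neighbors: 1, 2)

Step 2: Sum all degrees:
  3 + 3 + 2 + 2 + 4 + 2 = 16

Verification: sum of degrees = 2 * |E| = 2 * 8 = 16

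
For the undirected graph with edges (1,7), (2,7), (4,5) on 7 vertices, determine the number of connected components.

Step 1: Build adjacency list from edges:
  1: 7
  2: 7
  3: (none)
  4: 5
  5: 4
  6: (none)
  7: 1, 2

Step 2: Run BFS/DFS from vertex 1:
  Visited: {1, 7, 2}
  Reached 3 of 7 vertices

Step 3: Only 3 of 7 vertices reached. Graph is disconnected.
Connected components: {1, 2, 7}, {3}, {4, 5}, {6}
Number of connected components: 4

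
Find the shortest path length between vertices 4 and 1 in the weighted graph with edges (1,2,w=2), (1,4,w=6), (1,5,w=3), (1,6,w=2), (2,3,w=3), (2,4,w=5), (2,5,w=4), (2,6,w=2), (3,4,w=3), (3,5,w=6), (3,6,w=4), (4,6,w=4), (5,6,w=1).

Step 1: Build adjacency list with weights:
  1: 2(w=2), 4(w=6), 5(w=3), 6(w=2)
  2: 1(w=2), 3(w=3), 4(w=5), 5(w=4), 6(w=2)
  3: 2(w=3), 4(w=3), 5(w=6), 6(w=4)
  4: 1(w=6), 2(w=5), 3(w=3), 6(w=4)
  5: 1(w=3), 2(w=4), 3(w=6), 6(w=1)
  6: 1(w=2), 2(w=2), 3(w=4), 4(w=4), 5(w=1)

Step 2: Apply Dijkstra's algorithm from vertex 4:
  Visit vertex 4 (distance=0)
    Update dist[1] = 6
    Update dist[2] = 5
    Update dist[3] = 3
    Update dist[6] = 4
  Visit vertex 3 (distance=3)
    Update dist[5] = 9
  Visit vertex 6 (distance=4)
    Update dist[5] = 5
  Visit vertex 2 (distance=5)
  Visit vertex 5 (distance=5)
  Visit vertex 1 (distance=6)

Step 3: Shortest path: 4 -> 1
Total weight: 6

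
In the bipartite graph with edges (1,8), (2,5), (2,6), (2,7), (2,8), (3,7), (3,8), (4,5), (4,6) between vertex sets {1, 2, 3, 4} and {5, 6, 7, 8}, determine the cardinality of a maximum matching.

Step 1: List the neighbors of each left vertex:
  1: 8
  2: 5, 6, 7, 8
  3: 7, 8
  4: 5, 6

Step 2: Greedily match left vertices, then look for augmenting paths:
  Match 1 -- 8
  Match 2 -- 5
  Match 3 -- 7
  Match 4 -- 6
  No augmenting path remains.

Step 3: Verify this is maximum:
  Matching size 4 = min(|L|, |R|) = min(4, 4), which is an upper bound, so this matching is maximum.

Maximum matching: {(1,8), (2,5), (3,7), (4,6)}
Size: 4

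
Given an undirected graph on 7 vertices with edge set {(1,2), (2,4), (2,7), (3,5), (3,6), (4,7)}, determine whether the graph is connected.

Step 1: Build adjacency list from edges:
  1: 2
  2: 1, 4, 7
  3: 5, 6
  4: 2, 7
  5: 3
  6: 3
  7: 2, 4

Step 2: Run BFS/DFS from vertex 1:
  Visited: {1, 2, 4, 7}
  Reached 4 of 7 vertices

Step 3: Only 4 of 7 vertices reached. Graph is disconnected.
Connected components: {1, 2, 4, 7}, {3, 5, 6}
Answer: No, the graph is not connected (2 components).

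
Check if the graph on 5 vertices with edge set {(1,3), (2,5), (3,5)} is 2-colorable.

Step 1: Attempt 2-coloring using BFS:
  Start at vertex 1, assign color 0
  Color vertex 3 with color 1 (neighbor of 1)
  Color vertex 5 with color 0 (neighbor of 3)
  Color vertex 2 with color 1 (neighbor of 5)
  Start new component at vertex 4, assign color 0

Step 2: 2-coloring succeeded. No conflicts found.
  Set A (color 0): {1, 4, 5}
  Set B (color 1): {2, 3}

The graph is bipartite with partition {1, 4, 5}, {2, 3}.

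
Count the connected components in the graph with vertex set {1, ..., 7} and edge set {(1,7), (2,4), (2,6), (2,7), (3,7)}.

Step 1: Build adjacency list from edges:
  1: 7
  2: 4, 6, 7
  3: 7
  4: 2
  5: (none)
  6: 2
  7: 1, 2, 3

Step 2: Run BFS/DFS from vertex 1:
  Visited: {1, 7, 2, 3, 4, 6}
  Reached 6 of 7 vertices

Step 3: Only 6 of 7 vertices reached. Graph is disconnected.
Connected components: {1, 2, 3, 4, 6, 7}, {5}
Number of connected components: 2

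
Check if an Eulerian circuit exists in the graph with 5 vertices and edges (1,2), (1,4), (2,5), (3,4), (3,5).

Step 1: Find the degree of each vertex:
  deg(1) = 2
  deg(2) = 2
  deg(3) = 2
  deg(4) = 2
  deg(5) = 2

Step 2: Count vertices with odd degree:
  All vertices have even degree (0 odd-degree vertices)

Step 3: Apply Euler's theorem:
  - Eulerian circuit exists iff graph is connected and all vertices have even degree
  - Eulerian path exists iff graph is connected and has 0 or 2 odd-degree vertices

Graph is connected with 0 odd-degree vertices.
Both Eulerian circuit and Eulerian path exist.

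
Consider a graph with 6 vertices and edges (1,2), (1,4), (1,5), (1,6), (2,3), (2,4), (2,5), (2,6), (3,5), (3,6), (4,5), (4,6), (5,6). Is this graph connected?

Step 1: Build adjacency list from edges:
  1: 2, 4, 5, 6
  2: 1, 3, 4, 5, 6
  3: 2, 5, 6
  4: 1, 2, 5, 6
  5: 1, 2, 3, 4, 6
  6: 1, 2, 3, 4, 5

Step 2: Run BFS/DFS from vertex 1:
  Visited: {1, 2, 4, 5, 6, 3}
  Reached 6 of 6 vertices

Step 3: All 6 vertices reached from vertex 1, so the graph is connected.
Answer: Yes, the graph is connected.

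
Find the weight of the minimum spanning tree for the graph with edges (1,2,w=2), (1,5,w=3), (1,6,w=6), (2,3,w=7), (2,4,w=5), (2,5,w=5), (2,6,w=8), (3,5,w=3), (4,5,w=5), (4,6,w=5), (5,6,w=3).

Apply Kruskal's algorithm (sort edges by weight, add if no cycle):

Sorted edges by weight:
  (1,2) w=2
  (1,5) w=3
  (3,5) w=3
  (5,6) w=3
  (2,4) w=5
  (2,5) w=5
  (4,5) w=5
  (4,6) w=5
  (1,6) w=6
  (2,3) w=7
  (2,6) w=8

Add edge (1,2) w=2 -- no cycle. Running total: 2
Add edge (1,5) w=3 -- no cycle. Running total: 5
Add edge (3,5) w=3 -- no cycle. Running total: 8
Add edge (5,6) w=3 -- no cycle. Running total: 11
Add edge (2,4) w=5 -- no cycle. Running total: 16

MST edges: (1,2,w=2), (1,5,w=3), (3,5,w=3), (5,6,w=3), (2,4,w=5)
Total MST weight: 2 + 3 + 3 + 3 + 5 = 16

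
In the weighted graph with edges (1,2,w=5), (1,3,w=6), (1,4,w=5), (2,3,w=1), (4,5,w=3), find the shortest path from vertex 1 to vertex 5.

Step 1: Build adjacency list with weights:
  1: 2(w=5), 3(w=6), 4(w=5)
  2: 1(w=5), 3(w=1)
  3: 1(w=6), 2(w=1)
  4: 1(w=5), 5(w=3)
  5: 4(w=3)

Step 2: Apply Dijkstra's algorithm from vertex 1:
  Visit vertex 1 (distance=0)
    Update dist[2] = 5
    Update dist[3] = 6
    Update dist[4] = 5
  Visit vertex 2 (distance=5)
  Visit vertex 4 (distance=5)
    Update dist[5] = 8
  Visit vertex 3 (distance=6)
  Visit vertex 5 (distance=8)

Step 3: Shortest path: 1 -> 4 -> 5
Total weight: 5 + 3 = 8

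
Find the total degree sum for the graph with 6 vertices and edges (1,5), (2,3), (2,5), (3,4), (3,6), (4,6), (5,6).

Step 1: Count edges incident to each vertex:
  deg(1) = 1 (neighbors: 5)
  deg(2) = 2 (neighbors: 3, 5)
  deg(3) = 3 (neighbors: 2, 4, 6)
  deg(4) = 2 (neighbors: 3, 6)
  deg(5) = 3 (neighbors: 1, 2, 6)
  deg(6) = 3 (neighbors: 3, 4, 5)

Step 2: Sum all degrees:
  1 + 2 + 3 + 2 + 3 + 3 = 14

Verification: sum of degrees = 2 * |E| = 2 * 7 = 14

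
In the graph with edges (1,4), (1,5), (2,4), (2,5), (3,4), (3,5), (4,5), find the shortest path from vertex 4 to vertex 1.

Step 1: Build adjacency list:
  1: 4, 5
  2: 4, 5
  3: 4, 5
  4: 1, 2, 3, 5
  5: 1, 2, 3, 4

Step 2: BFS from vertex 4 to find shortest path to 1:
  vertex 1 reached at distance 1

Step 3: Shortest path: 4 -> 1
Path length: 1 edge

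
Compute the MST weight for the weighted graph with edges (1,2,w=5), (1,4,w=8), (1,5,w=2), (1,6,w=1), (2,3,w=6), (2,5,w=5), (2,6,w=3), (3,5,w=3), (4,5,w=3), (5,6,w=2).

Apply Kruskal's algorithm (sort edges by weight, add if no cycle):

Sorted edges by weight:
  (1,6) w=1
  (1,5) w=2
  (5,6) w=2
  (2,6) w=3
  (3,5) w=3
  (4,5) w=3
  (1,2) w=5
  (2,5) w=5
  (2,3) w=6
  (1,4) w=8

Add edge (1,6) w=1 -- no cycle. Running total: 1
Add edge (1,5) w=2 -- no cycle. Running total: 3
Skip edge (5,6) w=2 -- would create cycle
Add edge (2,6) w=3 -- no cycle. Running total: 6
Add edge (3,5) w=3 -- no cycle. Running total: 9
Add edge (4,5) w=3 -- no cycle. Running total: 12

MST edges: (1,6,w=1), (1,5,w=2), (2,6,w=3), (3,5,w=3), (4,5,w=3)
Total MST weight: 1 + 2 + 3 + 3 + 3 = 12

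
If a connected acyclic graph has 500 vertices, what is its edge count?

A tree on n vertices always has exactly n - 1 edges.
For n = 500: edges = 500 - 1 = 499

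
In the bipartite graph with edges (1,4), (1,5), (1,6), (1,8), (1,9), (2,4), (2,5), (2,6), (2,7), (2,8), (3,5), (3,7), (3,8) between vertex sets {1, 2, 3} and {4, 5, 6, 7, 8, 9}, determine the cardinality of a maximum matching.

Step 1: List the neighbors of each left vertex:
  1: 4, 5, 6, 8, 9
  2: 4, 5, 6, 7, 8
  3: 5, 7, 8

Step 2: Greedily match left vertices, then look for augmenting paths:
  Match 1 -- 4
  Match 2 -- 5
  Match 3 -- 7
  No augmenting path remains.

Step 3: Verify this is maximum:
  Matching size 3 = min(|L|, |R|) = min(3, 6), which is an upper bound, so this matching is maximum.

Maximum matching: {(1,4), (2,5), (3,7)}
Size: 3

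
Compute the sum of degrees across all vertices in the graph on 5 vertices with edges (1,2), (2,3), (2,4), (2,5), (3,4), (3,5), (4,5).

Step 1: Count edges incident to each vertex:
  deg(1) = 1 (neighbors: 2)
  deg(2) = 4 (neighbors: 1, 3, 4, 5)
  deg(3) = 3 (neighbors: 2, 4, 5)
  deg(4) = 3 (neighbors: 2, 3, 5)
  deg(5) = 3 (neighbors: 2, 3, 4)

Step 2: Sum all degrees:
  1 + 4 + 3 + 3 + 3 = 14

Verification: sum of degrees = 2 * |E| = 2 * 7 = 14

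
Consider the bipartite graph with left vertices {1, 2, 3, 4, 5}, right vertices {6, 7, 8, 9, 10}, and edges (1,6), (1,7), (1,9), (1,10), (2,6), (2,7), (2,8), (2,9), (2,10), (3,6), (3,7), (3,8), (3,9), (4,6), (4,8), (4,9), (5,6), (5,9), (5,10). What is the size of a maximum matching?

Step 1: List the neighbors of each left vertex:
  1: 6, 7, 9, 10
  2: 6, 7, 8, 9, 10
  3: 6, 7, 8, 9
  4: 6, 8, 9
  5: 6, 9, 10

Step 2: Greedily match left vertices, then look for augmenting paths:
  Match 1 -- 6
  Match 2 -- 7
  Match 3 -- 8
  Match 4 -- 9
  Match 5 -- 10
  No augmenting path remains.

Step 3: Verify this is maximum:
  Matching size 5 = min(|L|, |R|) = min(5, 5), which is an upper bound, so this matching is maximum.

Maximum matching: {(1,6), (2,7), (3,8), (4,9), (5,10)}
Size: 5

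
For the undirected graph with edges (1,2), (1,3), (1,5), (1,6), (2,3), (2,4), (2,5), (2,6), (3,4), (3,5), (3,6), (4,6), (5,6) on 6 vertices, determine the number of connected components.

Step 1: Build adjacency list from edges:
  1: 2, 3, 5, 6
  2: 1, 3, 4, 5, 6
  3: 1, 2, 4, 5, 6
  4: 2, 3, 6
  5: 1, 2, 3, 6
  6: 1, 2, 3, 4, 5

Step 2: Run BFS/DFS from vertex 1:
  Visited: {1, 2, 3, 5, 6, 4}
  Reached 6 of 6 vertices

Step 3: All 6 vertices reached from vertex 1, so the graph is connected.
Number of connected components: 1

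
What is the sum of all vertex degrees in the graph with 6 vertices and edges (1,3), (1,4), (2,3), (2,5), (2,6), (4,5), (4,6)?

Step 1: Count edges incident to each vertex:
  deg(1) = 2 (neighbors: 3, 4)
  deg(2) = 3 (neighbors: 3, 5, 6)
  deg(3) = 2 (neighbors: 1, 2)
  deg(4) = 3 (neighbors: 1, 5, 6)
  deg(5) = 2 (neighbors: 2, 4)
  deg(6) = 2 (neighbors: 2, 4)

Step 2: Sum all degrees:
  2 + 3 + 2 + 3 + 2 + 2 = 14

Verification: sum of degrees = 2 * |E| = 2 * 7 = 14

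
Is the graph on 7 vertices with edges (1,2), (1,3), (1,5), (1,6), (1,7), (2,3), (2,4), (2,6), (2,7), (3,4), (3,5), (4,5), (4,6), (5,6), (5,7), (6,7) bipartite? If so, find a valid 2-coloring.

Step 1: Attempt 2-coloring using BFS:
  Start at vertex 1, assign color 0
  Color vertex 2 with color 1 (neighbor of 1)
  Color vertex 3 with color 1 (neighbor of 1)
  Color vertex 5 with color 1 (neighbor of 1)
  Color vertex 6 with color 1 (neighbor of 1)
  Color vertex 7 with color 1 (neighbor of 1)

Step 2: Conflict found! Vertices 2 and 3 are adjacent but have the same color.
This means the graph contains an odd cycle.

The graph is NOT bipartite.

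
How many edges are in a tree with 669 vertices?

A tree on n vertices always has exactly n - 1 edges.
For n = 669: edges = 669 - 1 = 668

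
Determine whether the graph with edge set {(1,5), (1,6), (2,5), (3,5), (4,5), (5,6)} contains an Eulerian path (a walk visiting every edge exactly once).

Step 1: Find the degree of each vertex:
  deg(1) = 2
  deg(2) = 1
  deg(3) = 1
  deg(4) = 1
  deg(5) = 5
  deg(6) = 2

Step 2: Count vertices with odd degree:
  Odd-degree vertices: 2, 3, 4, 5 (4 total)

Step 3: Apply Euler's theorem:
  - Eulerian circuit exists iff graph is connected and all vertices have even degree
  - Eulerian path exists iff graph is connected and has 0 or 2 odd-degree vertices

Graph has 4 odd-degree vertices (need 0 or 2).
Neither Eulerian path nor Eulerian circuit exists.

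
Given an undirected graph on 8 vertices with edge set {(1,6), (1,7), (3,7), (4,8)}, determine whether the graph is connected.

Step 1: Build adjacency list from edges:
  1: 6, 7
  2: (none)
  3: 7
  4: 8
  5: (none)
  6: 1
  7: 1, 3
  8: 4

Step 2: Run BFS/DFS from vertex 1:
  Visited: {1, 6, 7, 3}
  Reached 4 of 8 vertices

Step 3: Only 4 of 8 vertices reached. Graph is disconnected.
Connected components: {1, 3, 6, 7}, {2}, {4, 8}, {5}
Answer: No, the graph is not connected (4 components).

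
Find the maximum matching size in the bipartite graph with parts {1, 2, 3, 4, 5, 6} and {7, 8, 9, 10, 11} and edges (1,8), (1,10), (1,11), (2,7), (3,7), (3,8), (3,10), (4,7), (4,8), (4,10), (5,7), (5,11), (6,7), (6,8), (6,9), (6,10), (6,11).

Step 1: List the neighbors of each left vertex:
  1: 8, 10, 11
  2: 7
  3: 7, 8, 10
  4: 7, 8, 10
  5: 7, 11
  6: 7, 8, 9, 10, 11

Step 2: Greedily match left vertices, then look for augmenting paths:
  Match 1 -- 8
  Match 2 -- 7
  Match 3 -- 10
  Match 5 -- 11
  Match 6 -- 9
  No augmenting path remains.

Step 3: Verify this is maximum:
  Matching size 5 = min(|L|, |R|) = min(6, 5), which is an upper bound, so this matching is maximum.

Maximum matching: {(1,8), (2,7), (3,10), (5,11), (6,9)}
Size: 5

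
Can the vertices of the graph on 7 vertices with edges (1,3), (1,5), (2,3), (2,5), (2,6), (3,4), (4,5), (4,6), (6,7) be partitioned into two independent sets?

Step 1: Attempt 2-coloring using BFS:
  Start at vertex 1, assign color 0
  Color vertex 3 with color 1 (neighbor of 1)
  Color vertex 5 with color 1 (neighbor of 1)
  Color vertex 2 with color 0 (neighbor of 3)
  Color vertex 4 with color 0 (neighbor of 3)
  Color vertex 6 with color 1 (neighbor of 2)
  Color vertex 7 with color 0 (neighbor of 6)

Step 2: 2-coloring succeeded. No conflicts found.
  Set A (color 0): {1, 2, 4, 7}
  Set B (color 1): {3, 5, 6}

The graph is bipartite with partition {1, 2, 4, 7}, {3, 5, 6}.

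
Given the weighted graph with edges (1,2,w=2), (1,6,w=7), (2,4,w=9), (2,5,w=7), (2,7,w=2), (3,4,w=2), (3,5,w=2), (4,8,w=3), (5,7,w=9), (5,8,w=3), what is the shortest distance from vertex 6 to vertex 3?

Step 1: Build adjacency list with weights:
  1: 2(w=2), 6(w=7)
  2: 1(w=2), 4(w=9), 5(w=7), 7(w=2)
  3: 4(w=2), 5(w=2)
  4: 2(w=9), 3(w=2), 8(w=3)
  5: 2(w=7), 3(w=2), 7(w=9), 8(w=3)
  6: 1(w=7)
  7: 2(w=2), 5(w=9)
  8: 4(w=3), 5(w=3)

Step 2: Apply Dijkstra's algorithm from vertex 6:
  Visit vertex 6 (distance=0)
    Update dist[1] = 7
  Visit vertex 1 (distance=7)
    Update dist[2] = 9
  Visit vertex 2 (distance=9)
    Update dist[4] = 18
    Update dist[5] = 16
    Update dist[7] = 11
  Visit vertex 7 (distance=11)
  Visit vertex 5 (distance=16)
    Update dist[3] = 18
    Update dist[8] = 19
  Visit vertex 3 (distance=18)

Step 3: Shortest path: 6 -> 1 -> 2 -> 5 -> 3
Total weight: 7 + 2 + 7 + 2 = 18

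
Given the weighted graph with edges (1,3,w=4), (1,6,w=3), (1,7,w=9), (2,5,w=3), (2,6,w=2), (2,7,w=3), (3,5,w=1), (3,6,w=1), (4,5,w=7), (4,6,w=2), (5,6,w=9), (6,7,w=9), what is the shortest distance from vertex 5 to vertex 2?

Step 1: Build adjacency list with weights:
  1: 3(w=4), 6(w=3), 7(w=9)
  2: 5(w=3), 6(w=2), 7(w=3)
  3: 1(w=4), 5(w=1), 6(w=1)
  4: 5(w=7), 6(w=2)
  5: 2(w=3), 3(w=1), 4(w=7), 6(w=9)
  6: 1(w=3), 2(w=2), 3(w=1), 4(w=2), 5(w=9), 7(w=9)
  7: 1(w=9), 2(w=3), 6(w=9)

Step 2: Apply Dijkstra's algorithm from vertex 5:
  Visit vertex 5 (distance=0)
    Update dist[2] = 3
    Update dist[3] = 1
    Update dist[4] = 7
    Update dist[6] = 9
  Visit vertex 3 (distance=1)
    Update dist[1] = 5
    Update dist[6] = 2
  Visit vertex 6 (distance=2)
    Update dist[4] = 4
    Update dist[7] = 11
  Visit vertex 2 (distance=3)
    Update dist[7] = 6

Step 3: Shortest path: 5 -> 2
Total weight: 3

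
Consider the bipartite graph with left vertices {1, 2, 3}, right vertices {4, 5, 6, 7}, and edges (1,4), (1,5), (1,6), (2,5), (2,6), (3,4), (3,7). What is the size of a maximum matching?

Step 1: List the neighbors of each left vertex:
  1: 4, 5, 6
  2: 5, 6
  3: 4, 7

Step 2: Greedily match left vertices, then look for augmenting paths:
  Match 1 -- 4
  Match 2 -- 5
  Match 3 -- 7
  No augmenting path remains.

Step 3: Verify this is maximum:
  Matching size 3 = min(|L|, |R|) = min(3, 4), which is an upper bound, so this matching is maximum.

Maximum matching: {(1,4), (2,5), (3,7)}
Size: 3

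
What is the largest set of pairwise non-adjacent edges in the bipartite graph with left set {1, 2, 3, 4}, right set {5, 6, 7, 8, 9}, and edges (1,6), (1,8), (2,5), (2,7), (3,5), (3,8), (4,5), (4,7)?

Step 1: List the neighbors of each left vertex:
  1: 6, 8
  2: 5, 7
  3: 5, 8
  4: 5, 7

Step 2: Greedily match left vertices, then look for augmenting paths:
  Match 1 -- 6
  Match 2 -- 5
  Match 3 -- 8
  Match 4 -- 7
  No augmenting path remains.

Step 3: Verify this is maximum:
  Matching size 4 = min(|L|, |R|) = min(4, 5), which is an upper bound, so this matching is maximum.

Maximum matching: {(1,6), (2,5), (3,8), (4,7)}
Size: 4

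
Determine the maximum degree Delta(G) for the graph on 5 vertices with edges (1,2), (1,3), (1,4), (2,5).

Step 1: Count edges incident to each vertex:
  deg(1) = 3 (neighbors: 2, 3, 4)
  deg(2) = 2 (neighbors: 1, 5)
  deg(3) = 1 (neighbors: 1)
  deg(4) = 1 (neighbors: 1)
  deg(5) = 1 (neighbors: 2)

Step 2: Find maximum:
  max(3, 2, 1, 1, 1) = 3 (vertex 1)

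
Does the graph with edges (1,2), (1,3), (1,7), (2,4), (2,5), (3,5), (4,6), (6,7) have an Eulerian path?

Step 1: Find the degree of each vertex:
  deg(1) = 3
  deg(2) = 3
  deg(3) = 2
  deg(4) = 2
  deg(5) = 2
  deg(6) = 2
  deg(7) = 2

Step 2: Count vertices with odd degree:
  Odd-degree vertices: 1, 2 (2 total)

Step 3: Apply Euler's theorem:
  - Eulerian circuit exists iff graph is connected and all vertices have even degree
  - Eulerian path exists iff graph is connected and has 0 or 2 odd-degree vertices

Graph is connected with exactly 2 odd-degree vertices (1, 2).
Eulerian path exists (starting and ending at the odd-degree vertices), but no Eulerian circuit.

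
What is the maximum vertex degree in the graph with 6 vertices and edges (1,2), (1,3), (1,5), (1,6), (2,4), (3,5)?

Step 1: Count edges incident to each vertex:
  deg(1) = 4 (neighbors: 2, 3, 5, 6)
  deg(2) = 2 (neighbors: 1, 4)
  deg(3) = 2 (neighbors: 1, 5)
  deg(4) = 1 (neighbors: 2)
  deg(5) = 2 (neighbors: 1, 3)
  deg(6) = 1 (neighbors: 1)

Step 2: Find maximum:
  max(4, 2, 2, 1, 2, 1) = 4 (vertex 1)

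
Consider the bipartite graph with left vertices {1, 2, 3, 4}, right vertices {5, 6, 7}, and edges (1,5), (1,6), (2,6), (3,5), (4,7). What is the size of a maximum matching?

Step 1: List the neighbors of each left vertex:
  1: 5, 6
  2: 6
  3: 5
  4: 7

Step 2: Greedily match left vertices, then look for augmenting paths:
  Match 1 -- 5
  Match 2 -- 6
  Match 4 -- 7
  No augmenting path remains.

Step 3: Verify this is maximum:
  Matching size 3 = min(|L|, |R|) = min(4, 3), which is an upper bound, so this matching is maximum.

Maximum matching: {(1,5), (2,6), (4,7)}
Size: 3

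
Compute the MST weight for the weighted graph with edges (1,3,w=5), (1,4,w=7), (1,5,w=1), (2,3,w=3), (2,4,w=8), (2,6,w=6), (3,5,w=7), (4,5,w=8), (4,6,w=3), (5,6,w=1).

Apply Kruskal's algorithm (sort edges by weight, add if no cycle):

Sorted edges by weight:
  (1,5) w=1
  (5,6) w=1
  (2,3) w=3
  (4,6) w=3
  (1,3) w=5
  (2,6) w=6
  (1,4) w=7
  (3,5) w=7
  (2,4) w=8
  (4,5) w=8

Add edge (1,5) w=1 -- no cycle. Running total: 1
Add edge (5,6) w=1 -- no cycle. Running total: 2
Add edge (2,3) w=3 -- no cycle. Running total: 5
Add edge (4,6) w=3 -- no cycle. Running total: 8
Add edge (1,3) w=5 -- no cycle. Running total: 13

MST edges: (1,5,w=1), (5,6,w=1), (2,3,w=3), (4,6,w=3), (1,3,w=5)
Total MST weight: 1 + 1 + 3 + 3 + 5 = 13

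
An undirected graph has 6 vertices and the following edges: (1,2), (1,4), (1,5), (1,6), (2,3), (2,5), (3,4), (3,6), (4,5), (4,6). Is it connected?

Step 1: Build adjacency list from edges:
  1: 2, 4, 5, 6
  2: 1, 3, 5
  3: 2, 4, 6
  4: 1, 3, 5, 6
  5: 1, 2, 4
  6: 1, 3, 4

Step 2: Run BFS/DFS from vertex 1:
  Visited: {1, 2, 4, 5, 6, 3}
  Reached 6 of 6 vertices

Step 3: All 6 vertices reached from vertex 1, so the graph is connected.
Answer: Yes, the graph is connected.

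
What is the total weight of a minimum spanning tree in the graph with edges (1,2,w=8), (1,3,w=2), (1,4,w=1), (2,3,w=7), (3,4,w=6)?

Apply Kruskal's algorithm (sort edges by weight, add if no cycle):

Sorted edges by weight:
  (1,4) w=1
  (1,3) w=2
  (3,4) w=6
  (2,3) w=7
  (1,2) w=8

Add edge (1,4) w=1 -- no cycle. Running total: 1
Add edge (1,3) w=2 -- no cycle. Running total: 3
Skip edge (3,4) w=6 -- would create cycle
Add edge (2,3) w=7 -- no cycle. Running total: 10

MST edges: (1,4,w=1), (1,3,w=2), (2,3,w=7)
Total MST weight: 1 + 2 + 7 = 10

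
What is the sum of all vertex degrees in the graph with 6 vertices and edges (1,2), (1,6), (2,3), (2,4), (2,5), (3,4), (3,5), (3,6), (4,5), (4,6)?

Step 1: Count edges incident to each vertex:
  deg(1) = 2 (neighbors: 2, 6)
  deg(2) = 4 (neighbors: 1, 3, 4, 5)
  deg(3) = 4 (neighbors: 2, 4, 5, 6)
  deg(4) = 4 (neighbors: 2, 3, 5, 6)
  deg(5) = 3 (neighbors: 2, 3, 4)
  deg(6) = 3 (neighbors: 1, 3, 4)

Step 2: Sum all degrees:
  2 + 4 + 4 + 4 + 3 + 3 = 20

Verification: sum of degrees = 2 * |E| = 2 * 10 = 20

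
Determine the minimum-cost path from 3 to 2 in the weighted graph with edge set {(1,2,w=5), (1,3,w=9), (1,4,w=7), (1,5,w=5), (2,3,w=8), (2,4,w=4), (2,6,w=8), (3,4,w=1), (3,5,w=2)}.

Step 1: Build adjacency list with weights:
  1: 2(w=5), 3(w=9), 4(w=7), 5(w=5)
  2: 1(w=5), 3(w=8), 4(w=4), 6(w=8)
  3: 1(w=9), 2(w=8), 4(w=1), 5(w=2)
  4: 1(w=7), 2(w=4), 3(w=1)
  5: 1(w=5), 3(w=2)
  6: 2(w=8)

Step 2: Apply Dijkstra's algorithm from vertex 3:
  Visit vertex 3 (distance=0)
    Update dist[1] = 9
    Update dist[2] = 8
    Update dist[4] = 1
    Update dist[5] = 2
  Visit vertex 4 (distance=1)
    Update dist[1] = 8
    Update dist[2] = 5
  Visit vertex 5 (distance=2)
    Update dist[1] = 7
  Visit vertex 2 (distance=5)
    Update dist[6] = 13

Step 3: Shortest path: 3 -> 4 -> 2
Total weight: 1 + 4 = 5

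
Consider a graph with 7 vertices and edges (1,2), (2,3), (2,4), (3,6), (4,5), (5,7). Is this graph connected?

Step 1: Build adjacency list from edges:
  1: 2
  2: 1, 3, 4
  3: 2, 6
  4: 2, 5
  5: 4, 7
  6: 3
  7: 5

Step 2: Run BFS/DFS from vertex 1:
  Visited: {1, 2, 3, 4, 6, 5, 7}
  Reached 7 of 7 vertices

Step 3: All 7 vertices reached from vertex 1, so the graph is connected.
Answer: Yes, the graph is connected.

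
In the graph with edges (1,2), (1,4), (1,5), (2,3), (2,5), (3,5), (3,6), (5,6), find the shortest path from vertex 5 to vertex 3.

Step 1: Build adjacency list:
  1: 2, 4, 5
  2: 1, 3, 5
  3: 2, 5, 6
  4: 1
  5: 1, 2, 3, 6
  6: 3, 5

Step 2: BFS from vertex 5 to find shortest path to 3:
  vertex 1 reached at distance 1
  vertex 2 reached at distance 1
  vertex 3 reached at distance 1

Step 3: Shortest path: 5 -> 3
Path length: 1 edge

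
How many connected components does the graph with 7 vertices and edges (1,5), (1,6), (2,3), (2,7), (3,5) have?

Step 1: Build adjacency list from edges:
  1: 5, 6
  2: 3, 7
  3: 2, 5
  4: (none)
  5: 1, 3
  6: 1
  7: 2

Step 2: Run BFS/DFS from vertex 1:
  Visited: {1, 5, 6, 3, 2, 7}
  Reached 6 of 7 vertices

Step 3: Only 6 of 7 vertices reached. Graph is disconnected.
Connected components: {1, 2, 3, 5, 6, 7}, {4}
Number of connected components: 2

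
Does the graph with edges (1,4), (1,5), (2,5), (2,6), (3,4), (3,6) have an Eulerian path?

Step 1: Find the degree of each vertex:
  deg(1) = 2
  deg(2) = 2
  deg(3) = 2
  deg(4) = 2
  deg(5) = 2
  deg(6) = 2

Step 2: Count vertices with odd degree:
  All vertices have even degree (0 odd-degree vertices)

Step 3: Apply Euler's theorem:
  - Eulerian circuit exists iff graph is connected and all vertices have even degree
  - Eulerian path exists iff graph is connected and has 0 or 2 odd-degree vertices

Graph is connected with 0 odd-degree vertices.
Both Eulerian circuit and Eulerian path exist.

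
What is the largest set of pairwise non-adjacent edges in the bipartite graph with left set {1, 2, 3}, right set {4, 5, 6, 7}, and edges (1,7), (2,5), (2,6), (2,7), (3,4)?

Step 1: List the neighbors of each left vertex:
  1: 7
  2: 5, 6, 7
  3: 4

Step 2: Greedily match left vertices, then look for augmenting paths:
  Match 1 -- 7
  Match 2 -- 5
  Match 3 -- 4
  No augmenting path remains.

Step 3: Verify this is maximum:
  Matching size 3 = min(|L|, |R|) = min(3, 4), which is an upper bound, so this matching is maximum.

Maximum matching: {(1,7), (2,5), (3,4)}
Size: 3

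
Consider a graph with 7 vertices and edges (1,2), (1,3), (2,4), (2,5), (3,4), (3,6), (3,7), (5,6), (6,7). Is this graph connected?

Step 1: Build adjacency list from edges:
  1: 2, 3
  2: 1, 4, 5
  3: 1, 4, 6, 7
  4: 2, 3
  5: 2, 6
  6: 3, 5, 7
  7: 3, 6

Step 2: Run BFS/DFS from vertex 1:
  Visited: {1, 2, 3, 4, 5, 6, 7}
  Reached 7 of 7 vertices

Step 3: All 7 vertices reached from vertex 1, so the graph is connected.
Answer: Yes, the graph is connected.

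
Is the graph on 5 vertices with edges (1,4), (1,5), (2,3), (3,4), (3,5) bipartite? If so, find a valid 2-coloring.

Step 1: Attempt 2-coloring using BFS:
  Start at vertex 1, assign color 0
  Color vertex 4 with color 1 (neighbor of 1)
  Color vertex 5 with color 1 (neighbor of 1)
  Color vertex 3 with color 0 (neighbor of 4)
  Color vertex 2 with color 1 (neighbor of 3)

Step 2: 2-coloring succeeded. No conflicts found.
  Set A (color 0): {1, 3}
  Set B (color 1): {2, 4, 5}

The graph is bipartite with partition {1, 3}, {2, 4, 5}.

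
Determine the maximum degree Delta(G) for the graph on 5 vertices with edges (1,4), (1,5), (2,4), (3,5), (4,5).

Step 1: Count edges incident to each vertex:
  deg(1) = 2 (neighbors: 4, 5)
  deg(2) = 1 (neighbors: 4)
  deg(3) = 1 (neighbors: 5)
  deg(4) = 3 (neighbors: 1, 2, 5)
  deg(5) = 3 (neighbors: 1, 3, 4)

Step 2: Find maximum:
  max(2, 1, 1, 3, 3) = 3 (vertex 4)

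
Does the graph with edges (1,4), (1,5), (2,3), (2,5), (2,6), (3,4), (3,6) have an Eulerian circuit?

Step 1: Find the degree of each vertex:
  deg(1) = 2
  deg(2) = 3
  deg(3) = 3
  deg(4) = 2
  deg(5) = 2
  deg(6) = 2

Step 2: Count vertices with odd degree:
  Odd-degree vertices: 2, 3 (2 total)

Step 3: Apply Euler's theorem:
  - Eulerian circuit exists iff graph is connected and all vertices have even degree
  - Eulerian path exists iff graph is connected and has 0 or 2 odd-degree vertices

Graph is connected with exactly 2 odd-degree vertices (2, 3).
Eulerian path exists (starting and ending at the odd-degree vertices), but no Eulerian circuit.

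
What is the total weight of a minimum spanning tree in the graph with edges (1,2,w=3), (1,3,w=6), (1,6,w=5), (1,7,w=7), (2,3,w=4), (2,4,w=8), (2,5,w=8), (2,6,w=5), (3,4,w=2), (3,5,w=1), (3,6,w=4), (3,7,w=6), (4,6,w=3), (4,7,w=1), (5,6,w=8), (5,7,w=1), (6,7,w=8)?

Apply Kruskal's algorithm (sort edges by weight, add if no cycle):

Sorted edges by weight:
  (3,5) w=1
  (4,7) w=1
  (5,7) w=1
  (3,4) w=2
  (1,2) w=3
  (4,6) w=3
  (2,3) w=4
  (3,6) w=4
  (1,6) w=5
  (2,6) w=5
  (1,3) w=6
  (3,7) w=6
  (1,7) w=7
  (2,4) w=8
  (2,5) w=8
  (5,6) w=8
  (6,7) w=8

Add edge (3,5) w=1 -- no cycle. Running total: 1
Add edge (4,7) w=1 -- no cycle. Running total: 2
Add edge (5,7) w=1 -- no cycle. Running total: 3
Skip edge (3,4) w=2 -- would create cycle
Add edge (1,2) w=3 -- no cycle. Running total: 6
Add edge (4,6) w=3 -- no cycle. Running total: 9
Add edge (2,3) w=4 -- no cycle. Running total: 13

MST edges: (3,5,w=1), (4,7,w=1), (5,7,w=1), (1,2,w=3), (4,6,w=3), (2,3,w=4)
Total MST weight: 1 + 1 + 1 + 3 + 3 + 4 = 13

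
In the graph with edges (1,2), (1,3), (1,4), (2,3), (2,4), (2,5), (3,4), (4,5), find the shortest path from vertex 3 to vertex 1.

Step 1: Build adjacency list:
  1: 2, 3, 4
  2: 1, 3, 4, 5
  3: 1, 2, 4
  4: 1, 2, 3, 5
  5: 2, 4

Step 2: BFS from vertex 3 to find shortest path to 1:
  vertex 1 reached at distance 1

Step 3: Shortest path: 3 -> 1
Path length: 1 edge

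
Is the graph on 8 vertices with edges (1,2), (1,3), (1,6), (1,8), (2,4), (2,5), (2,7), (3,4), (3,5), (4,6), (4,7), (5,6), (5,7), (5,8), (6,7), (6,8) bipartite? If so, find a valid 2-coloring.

Step 1: Attempt 2-coloring using BFS:
  Start at vertex 1, assign color 0
  Color vertex 2 with color 1 (neighbor of 1)
  Color vertex 3 with color 1 (neighbor of 1)
  Color vertex 6 with color 1 (neighbor of 1)
  Color vertex 8 with color 1 (neighbor of 1)
  Color vertex 4 with color 0 (neighbor of 2)
  Color vertex 5 with color 0 (neighbor of 2)
  Color vertex 7 with color 0 (neighbor of 2)

Step 2: Conflict found! Vertices 6 and 8 are adjacent but have the same color.
This means the graph contains an odd cycle.

The graph is NOT bipartite.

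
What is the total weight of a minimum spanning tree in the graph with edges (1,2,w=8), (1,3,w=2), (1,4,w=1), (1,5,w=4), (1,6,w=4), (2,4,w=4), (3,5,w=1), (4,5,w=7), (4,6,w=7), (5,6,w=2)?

Apply Kruskal's algorithm (sort edges by weight, add if no cycle):

Sorted edges by weight:
  (1,4) w=1
  (3,5) w=1
  (1,3) w=2
  (5,6) w=2
  (1,6) w=4
  (1,5) w=4
  (2,4) w=4
  (4,6) w=7
  (4,5) w=7
  (1,2) w=8

Add edge (1,4) w=1 -- no cycle. Running total: 1
Add edge (3,5) w=1 -- no cycle. Running total: 2
Add edge (1,3) w=2 -- no cycle. Running total: 4
Add edge (5,6) w=2 -- no cycle. Running total: 6
Skip edge (1,6) w=4 -- would create cycle
Skip edge (1,5) w=4 -- would create cycle
Add edge (2,4) w=4 -- no cycle. Running total: 10

MST edges: (1,4,w=1), (3,5,w=1), (1,3,w=2), (5,6,w=2), (2,4,w=4)
Total MST weight: 1 + 1 + 2 + 2 + 4 = 10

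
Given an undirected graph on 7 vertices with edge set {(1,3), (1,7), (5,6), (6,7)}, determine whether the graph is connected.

Step 1: Build adjacency list from edges:
  1: 3, 7
  2: (none)
  3: 1
  4: (none)
  5: 6
  6: 5, 7
  7: 1, 6

Step 2: Run BFS/DFS from vertex 1:
  Visited: {1, 3, 7, 6, 5}
  Reached 5 of 7 vertices

Step 3: Only 5 of 7 vertices reached. Graph is disconnected.
Connected components: {1, 3, 5, 6, 7}, {2}, {4}
Answer: No, the graph is not connected (3 components).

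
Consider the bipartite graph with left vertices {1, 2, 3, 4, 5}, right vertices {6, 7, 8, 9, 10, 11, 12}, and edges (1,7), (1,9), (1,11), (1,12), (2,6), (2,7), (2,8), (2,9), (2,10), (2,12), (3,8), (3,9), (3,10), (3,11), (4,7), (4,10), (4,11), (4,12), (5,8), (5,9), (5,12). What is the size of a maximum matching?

Step 1: List the neighbors of each left vertex:
  1: 7, 9, 11, 12
  2: 6, 7, 8, 9, 10, 12
  3: 8, 9, 10, 11
  4: 7, 10, 11, 12
  5: 8, 9, 12

Step 2: Greedily match left vertices, then look for augmenting paths:
  Match 1 -- 7
  Match 2 -- 6
  Match 3 -- 8
  Match 4 -- 10
  Match 5 -- 9
  No augmenting path remains.

Step 3: Verify this is maximum:
  Matching size 5 = min(|L|, |R|) = min(5, 7), which is an upper bound, so this matching is maximum.

Maximum matching: {(1,7), (2,6), (3,8), (4,10), (5,9)}
Size: 5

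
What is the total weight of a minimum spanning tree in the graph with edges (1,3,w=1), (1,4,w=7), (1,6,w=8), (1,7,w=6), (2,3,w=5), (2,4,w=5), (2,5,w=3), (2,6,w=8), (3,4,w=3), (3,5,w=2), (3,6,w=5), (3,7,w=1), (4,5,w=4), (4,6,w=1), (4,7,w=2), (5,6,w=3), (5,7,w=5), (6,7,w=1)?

Apply Kruskal's algorithm (sort edges by weight, add if no cycle):

Sorted edges by weight:
  (1,3) w=1
  (3,7) w=1
  (4,6) w=1
  (6,7) w=1
  (3,5) w=2
  (4,7) w=2
  (2,5) w=3
  (3,4) w=3
  (5,6) w=3
  (4,5) w=4
  (2,4) w=5
  (2,3) w=5
  (3,6) w=5
  (5,7) w=5
  (1,7) w=6
  (1,4) w=7
  (1,6) w=8
  (2,6) w=8

Add edge (1,3) w=1 -- no cycle. Running total: 1
Add edge (3,7) w=1 -- no cycle. Running total: 2
Add edge (4,6) w=1 -- no cycle. Running total: 3
Add edge (6,7) w=1 -- no cycle. Running total: 4
Add edge (3,5) w=2 -- no cycle. Running total: 6
Skip edge (4,7) w=2 -- would create cycle
Add edge (2,5) w=3 -- no cycle. Running total: 9

MST edges: (1,3,w=1), (3,7,w=1), (4,6,w=1), (6,7,w=1), (3,5,w=2), (2,5,w=3)
Total MST weight: 1 + 1 + 1 + 1 + 2 + 3 = 9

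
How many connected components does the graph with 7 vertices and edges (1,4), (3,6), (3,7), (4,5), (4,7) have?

Step 1: Build adjacency list from edges:
  1: 4
  2: (none)
  3: 6, 7
  4: 1, 5, 7
  5: 4
  6: 3
  7: 3, 4

Step 2: Run BFS/DFS from vertex 1:
  Visited: {1, 4, 5, 7, 3, 6}
  Reached 6 of 7 vertices

Step 3: Only 6 of 7 vertices reached. Graph is disconnected.
Connected components: {1, 3, 4, 5, 6, 7}, {2}
Number of connected components: 2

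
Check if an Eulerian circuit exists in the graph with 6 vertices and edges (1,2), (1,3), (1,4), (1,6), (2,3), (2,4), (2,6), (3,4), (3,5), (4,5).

Step 1: Find the degree of each vertex:
  deg(1) = 4
  deg(2) = 4
  deg(3) = 4
  deg(4) = 4
  deg(5) = 2
  deg(6) = 2

Step 2: Count vertices with odd degree:
  All vertices have even degree (0 odd-degree vertices)

Step 3: Apply Euler's theorem:
  - Eulerian circuit exists iff graph is connected and all vertices have even degree
  - Eulerian path exists iff graph is connected and has 0 or 2 odd-degree vertices

Graph is connected with 0 odd-degree vertices.
Both Eulerian circuit and Eulerian path exist.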